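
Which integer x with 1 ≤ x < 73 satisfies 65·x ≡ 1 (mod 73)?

9

73 = 1·65 + 8
65 = 8·8 + 1
8 = 8·1 + 0
Back-substituting gives 65·9 ≡ 1 (mod 73).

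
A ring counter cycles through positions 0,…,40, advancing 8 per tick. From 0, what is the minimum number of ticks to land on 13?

17

8⁻¹ ≡ 36 (mod 41) because 8·36 = 288 = 7·41 + 1.
So x ≡ 36·13 = 468 ≡ 17 (mod 41).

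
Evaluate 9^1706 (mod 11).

9

By repeated squaring mod 11: 9^1≡9, 9^2≡4, 9^4≡5, 9^8≡3, 9^16≡9, 9^32≡4, 9^64≡5, 9^128≡3, 9^256≡9, 9^512≡4, 9^1024≡5.
1706 = 2 + 8 + 32 + 128 + 512 + 1024, so 9^1706 ≡ 4·3·4·3·4·5 ≡ 9 (mod 11).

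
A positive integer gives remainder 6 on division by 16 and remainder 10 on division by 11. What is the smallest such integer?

x ≡ 10 (mod 11) gives x ∈ {10, 21, 32, 43, 54}.
The first of these with x mod 16 = 6 is 54.

54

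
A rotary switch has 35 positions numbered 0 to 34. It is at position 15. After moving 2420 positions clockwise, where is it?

20

Dividing 2420 by 35 gives quotient 69 and remainder 5.
(15 + 5) mod 35 = 20.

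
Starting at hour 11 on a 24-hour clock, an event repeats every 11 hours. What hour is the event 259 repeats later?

259·11 = 2849.
2849 − 118·24 = 17, so 2849 ≡ 17 (mod 24).
(11 + 17) mod 24 = 4.

4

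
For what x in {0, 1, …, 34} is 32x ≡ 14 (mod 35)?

7

32⁻¹ ≡ 23 (mod 35) because 32·23 = 736 = 21·35 + 1.
Multiplying both sides by 23: x ≡ 23·14 = 322 ≡ 7 (mod 35).
Check: 32·7 = 224 = 6·35 + 14.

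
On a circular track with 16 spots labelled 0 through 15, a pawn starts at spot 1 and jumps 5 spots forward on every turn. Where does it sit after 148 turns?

5

148·5 = 740.
740 = 46·16 + 4, so 740 mod 16 = 4.
(1 + 4) mod 16 = 5.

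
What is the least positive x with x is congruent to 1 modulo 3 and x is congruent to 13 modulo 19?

Since 19·1 ≡ 1 (mod 3), take x = 13 + 19·((1−13)·1 mod 3) = 13 + 19·0 = 13.
Check: 13 mod 3 = 1, 13 mod 19 = 13.

13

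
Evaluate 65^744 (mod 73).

1

By repeated squaring mod 73: 65^1≡65, 65^2≡64, 65^4≡8, 65^8≡64, 65^16≡8, 65^32≡64, 65^64≡8, 65^128≡64, 65^256≡8, 65^512≡64.
744 = 8 + 32 + 64 + 128 + 512, so 65^744 ≡ 64·64·8·64·64 ≡ 1 (mod 73).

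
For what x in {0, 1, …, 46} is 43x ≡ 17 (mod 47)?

43⁻¹ ≡ 35 (mod 47) because 43·35 = 1505 = 32·47 + 1.
Multiplying both sides by 35: x ≡ 35·17 = 595 ≡ 31 (mod 47).
Check: 43·31 = 1333 = 28·47 + 17.

31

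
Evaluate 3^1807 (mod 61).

Successive squares of 3 mod 61: 3^1≡3, 3^2≡9, 3^4≡20, 3^8≡34, 3^16≡58, 3^32≡9, 3^64≡20, 3^128≡34, 3^256≡58, 3^512≡9, 3^1024≡20.
1807 = 1 + 2 + 4 + 8 + 256 + 512 + 1024, so 3^1807 ≡ 3·9·20·34·58·9·20 ≡ 52 (mod 61).

52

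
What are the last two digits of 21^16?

By repeated squaring mod 100: 21^1≡21, 21^2≡41, 21^4≡81, 21^8≡61, 21^16≡21.
16 = 16, so 21^16 ≡ 21 ≡ 21 (mod 100).

21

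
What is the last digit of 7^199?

The units digit of 7^n cycles with period 4: 7, 9, 3, 1, …
199 mod 4 = 3, so the last digit matches 7^3 = 3.

3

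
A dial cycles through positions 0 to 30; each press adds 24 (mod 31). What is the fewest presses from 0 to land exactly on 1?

22

31 = 1·24 + 7
24 = 3·7 + 3
7 = 2·3 + 1
3 = 3·1 + 0
Back-substituting gives 24·22 ≡ 1 (mod 31).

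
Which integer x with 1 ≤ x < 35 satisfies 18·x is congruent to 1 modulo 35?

2

35 = 1·18 + 17
18 = 1·17 + 1
17 = 17·1 + 0
Back-substituting gives 18·2 ≡ 1 (mod 35).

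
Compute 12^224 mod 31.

18

Square-and-reduce mod 31: 12^1≡12, 12^2≡20, 12^4≡28, 12^8≡9, 12^16≡19, 12^32≡20, 12^64≡28, 12^128≡9.
224 = 32 + 64 + 128, so 12^224 ≡ 20·28·9 ≡ 18 (mod 31).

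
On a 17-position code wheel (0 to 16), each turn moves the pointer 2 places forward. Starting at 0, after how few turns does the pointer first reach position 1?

9

The inverse of 2 mod 17 is 9 (since 2·9 = 18 ≡ 1).
Multiplying both sides by 9: x ≡ 9·1 = 9 ≡ 9 (mod 17).
Check: 2·9 = 18 = 1·17 + 1.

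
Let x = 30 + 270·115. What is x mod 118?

270·115 = 31050.
31050 mod 118 = 16 (since 263·118 = 31034).
(30 + 16) mod 118 = 46.

46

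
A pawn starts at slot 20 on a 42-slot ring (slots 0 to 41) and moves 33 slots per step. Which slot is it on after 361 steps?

361·33 = 11913.
Dividing 11913 by 42 gives quotient 283 and remainder 27.
(20 + 27) mod 42 = 5.

5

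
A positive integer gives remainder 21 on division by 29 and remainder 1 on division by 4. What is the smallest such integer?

21

Since 4·22 ≡ 1 (mod 29), take x = 1 + 4·((21−1)·22 mod 29) = 1 + 4·5 = 21.
Check: 21 mod 29 = 21, 21 mod 4 = 1.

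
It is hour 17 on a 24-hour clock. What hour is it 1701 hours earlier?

Dividing 1701 by 24 gives quotient 70 and remainder 21.
(17 − 21) mod 24 = 20.

20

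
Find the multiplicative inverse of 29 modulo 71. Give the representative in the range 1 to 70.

71 = 2·29 + 13
29 = 2·13 + 3
13 = 4·3 + 1
3 = 3·1 + 0
Back-substituting gives 29·49 ≡ 1 (mod 71).

49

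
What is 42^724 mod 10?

Last digits of 2^n: 2, 4, 8, 6 (period 4).
724 mod 4 = 0, so the last digit matches 2^4 = 6.

6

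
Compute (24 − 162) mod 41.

26

162 = 3·41 + 39, so 162 mod 41 = 39.
(24 − 39) mod 41 = 26.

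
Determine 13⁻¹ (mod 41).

13·19 = 247 = 6·41 + 1, so 13⁻¹ ≡ 19 (mod 41).

19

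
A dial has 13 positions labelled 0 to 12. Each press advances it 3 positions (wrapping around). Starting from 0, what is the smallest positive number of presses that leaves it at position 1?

9

3·9 = 27 = 2·13 + 1, so 3⁻¹ ≡ 9 (mod 13).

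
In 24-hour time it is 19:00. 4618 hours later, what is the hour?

Dividing 4618 by 24 gives quotient 192 and remainder 10.
(19 + 10) mod 24 = 5.

5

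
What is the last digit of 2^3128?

6

Powers of 2 mod 10 repeat with period 4: 2, 4, 8, 6.
3128 mod 4 = 0, so the last digit matches 2^4 = 6.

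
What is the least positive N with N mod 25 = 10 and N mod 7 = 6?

Since 7·18 ≡ 1 (mod 25), take x = 6 + 7·((10−6)·18 mod 25) = 6 + 7·22 = 160.
Check: 160 mod 25 = 10, 160 mod 7 = 6.

160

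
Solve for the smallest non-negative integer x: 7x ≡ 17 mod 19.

16

The inverse of 7 mod 19 is 11 (since 7·11 = 77 ≡ 1).
So x ≡ 11·17 = 187 ≡ 16 (mod 19).
Check: 7·16 = 112 = 5·19 + 17.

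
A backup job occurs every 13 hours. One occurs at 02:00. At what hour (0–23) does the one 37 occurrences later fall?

3

37·13 = 481.
Dividing 481 by 24 gives quotient 20 and remainder 1.
(2 + 1) mod 24 = 3.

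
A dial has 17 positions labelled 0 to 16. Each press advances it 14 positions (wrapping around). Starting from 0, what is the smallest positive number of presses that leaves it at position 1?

14·11 = 154 = 9·17 + 1, so 14⁻¹ ≡ 11 (mod 17).

11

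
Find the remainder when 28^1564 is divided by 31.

Successive squares of 28 mod 31: 28^1≡28, 28^2≡9, 28^4≡19, 28^8≡20, 28^16≡28, 28^32≡9, 28^64≡19, 28^128≡20, 28^256≡28, 28^512≡9, 28^1024≡19.
Since 1564 = 4 + 8 + 16 + 512 + 1024 in binary, 28^1564 ≡ 19·20·28·9·19 ≡ 19 (mod 31).

19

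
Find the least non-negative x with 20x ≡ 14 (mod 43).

5

20⁻¹ ≡ 28 (mod 43) because 20·28 = 560 = 13·43 + 1.
So x ≡ 28·14 = 392 ≡ 5 (mod 43).
Check: 20·5 = 100 = 2·43 + 14.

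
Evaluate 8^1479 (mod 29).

Successive squares of 8 mod 29: 8^1≡8, 8^2≡6, 8^4≡7, 8^8≡20, 8^16≡23, 8^32≡7, 8^64≡20, 8^128≡23, 8^256≡7, 8^512≡20, 8^1024≡23.
1479 = 1 + 2 + 4 + 64 + 128 + 256 + 1024, so 8^1479 ≡ 8·6·7·20·23·7·23 ≡ 14 (mod 29).

14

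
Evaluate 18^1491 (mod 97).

By repeated squaring mod 97: 18^1≡18, 18^2≡33, 18^4≡22, 18^8≡96, 18^16≡1, 18^32≡1, 18^64≡1, 18^128≡1, 18^256≡1, 18^512≡1, 18^1024≡1.
1491 = 1 + 2 + 16 + 64 + 128 + 256 + 1024, so 18^1491 ≡ 18·33·1·1·1·1·1 ≡ 12 (mod 97).

12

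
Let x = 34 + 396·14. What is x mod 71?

396·14 = 5544.
5544 mod 71 = 6 (since 78·71 = 5538).
(34 + 6) mod 71 = 40.

40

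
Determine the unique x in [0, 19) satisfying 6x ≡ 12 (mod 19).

2

6⁻¹ ≡ 16 (mod 19) because 6·16 = 96 = 5·19 + 1.
Multiplying both sides by 16: x ≡ 16·12 = 192 ≡ 2 (mod 19).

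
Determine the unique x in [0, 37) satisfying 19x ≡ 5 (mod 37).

10

19⁻¹ ≡ 2 (mod 37) because 19·2 = 38 = 1·37 + 1.
Multiplying both sides by 2: x ≡ 2·5 = 10 ≡ 10 (mod 37).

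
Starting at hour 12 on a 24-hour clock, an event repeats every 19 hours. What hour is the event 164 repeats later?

164·19 = 3116.
3116 mod 24 = 20 (since 129·24 = 3096).
(12 + 20) mod 24 = 8.

8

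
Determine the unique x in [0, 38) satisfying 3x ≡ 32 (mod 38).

3⁻¹ ≡ 13 (mod 38) because 3·13 = 39 = 1·38 + 1.
So x ≡ 13·32 = 416 ≡ 36 (mod 38).

36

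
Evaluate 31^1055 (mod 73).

45

Square-and-reduce mod 73: 31^1≡31, 31^2≡12, 31^4≡71, 31^8≡4, 31^16≡16, 31^32≡37, 31^64≡55, 31^128≡32, 31^256≡2, 31^512≡4, 31^1024≡16.
1055 = 1 + 2 + 4 + 8 + 16 + 1024, so 31^1055 ≡ 31·12·71·4·16·16 ≡ 45 (mod 73).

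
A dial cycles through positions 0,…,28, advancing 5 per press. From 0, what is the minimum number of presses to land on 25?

5

5⁻¹ ≡ 6 (mod 29) because 5·6 = 30 = 1·29 + 1.
Multiplying both sides by 6: x ≡ 6·25 = 150 ≡ 5 (mod 29).
Check: 5·5 = 25 = 0·29 + 25.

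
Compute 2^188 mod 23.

By repeated squaring mod 23: 2^1≡2, 2^2≡4, 2^4≡16, 2^8≡3, 2^16≡9, 2^32≡12, 2^64≡6, 2^128≡13.
188 = 4 + 8 + 16 + 32 + 128, so 2^188 ≡ 16·3·9·12·13 ≡ 2 (mod 23).

2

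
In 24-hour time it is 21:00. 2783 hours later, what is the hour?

20

2783 = 115·24 + 23, so 2783 mod 24 = 23.
(21 + 23) mod 24 = 20.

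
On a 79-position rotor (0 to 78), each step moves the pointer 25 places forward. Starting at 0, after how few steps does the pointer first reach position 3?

57

25⁻¹ ≡ 19 (mod 79) because 25·19 = 475 = 6·79 + 1.
Multiplying both sides by 19: x ≡ 19·3 = 57 ≡ 57 (mod 79).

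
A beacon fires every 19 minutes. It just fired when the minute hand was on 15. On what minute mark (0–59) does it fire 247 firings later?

247·19 = 4693.
Dividing 4693 by 60 gives quotient 78 and remainder 13.
(15 + 13) mod 60 = 28.

28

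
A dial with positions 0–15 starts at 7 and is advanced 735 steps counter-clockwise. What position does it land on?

735 − 45·16 = 15, so 735 ≡ 15 (mod 16).
(7 − 15) mod 16 = 8.

8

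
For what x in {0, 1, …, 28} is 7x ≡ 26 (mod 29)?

12

7⁻¹ ≡ 25 (mod 29) because 7·25 = 175 = 6·29 + 1.
Multiplying both sides by 25: x ≡ 25·26 = 650 ≡ 12 (mod 29).
Check: 7·12 = 84 = 2·29 + 26.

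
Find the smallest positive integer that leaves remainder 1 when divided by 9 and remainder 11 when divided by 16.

x ≡ 1 (mod 9) gives x ∈ {1, 10, 19, 28, 37, 46, 55, 64, …}.
The first of these with x mod 16 = 11 is 91.

91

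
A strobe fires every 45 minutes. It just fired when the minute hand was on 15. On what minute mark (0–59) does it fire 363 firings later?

30

363·45 = 16335.
16335 mod 60 = 15 (since 272·60 = 16320).
(15 + 15) mod 60 = 30.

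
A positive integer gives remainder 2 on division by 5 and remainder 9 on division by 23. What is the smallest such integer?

32

x ≡ 2 (mod 5) gives x ∈ {2, 7, 12, 17, 22, 27, 32}.
The first of these with x mod 23 = 9 is 32.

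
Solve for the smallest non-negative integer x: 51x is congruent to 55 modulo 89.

51⁻¹ ≡ 7 (mod 89) because 51·7 = 357 = 4·89 + 1.
So x ≡ 7·55 = 385 ≡ 29 (mod 89).

29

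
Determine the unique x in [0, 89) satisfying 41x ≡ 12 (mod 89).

22

The inverse of 41 mod 89 is 76 (since 41·76 = 3116 ≡ 1).
So x ≡ 76·12 = 912 ≡ 22 (mod 89).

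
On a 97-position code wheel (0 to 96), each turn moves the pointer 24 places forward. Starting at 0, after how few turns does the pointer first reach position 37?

24⁻¹ ≡ 93 (mod 97) because 24·93 = 2232 = 23·97 + 1.
So x ≡ 93·37 = 3441 ≡ 46 (mod 97).

46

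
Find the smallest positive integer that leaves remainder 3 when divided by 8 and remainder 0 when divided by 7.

Since 7·7 ≡ 1 (mod 8), take x = 0 + 7·((3−0)·7 mod 8) = 0 + 7·5 = 35.
Check: 35 mod 8 = 3, 35 mod 7 = 0.

35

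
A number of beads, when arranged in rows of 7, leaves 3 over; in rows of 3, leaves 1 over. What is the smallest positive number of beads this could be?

x ≡ 1 (mod 3) gives x ∈ {1, 4, 7, 10}.
The first of these with x mod 7 = 3 is 10.

10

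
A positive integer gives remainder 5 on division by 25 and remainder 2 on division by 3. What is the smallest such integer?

x ≡ 2 (mod 3) gives x ∈ {2, 5}.
The first of these with x mod 25 = 5 is 5.

5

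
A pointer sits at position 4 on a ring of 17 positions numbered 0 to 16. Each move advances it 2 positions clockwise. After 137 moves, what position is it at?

137·2 = 274.
274 = 16·17 + 2, so 274 mod 17 = 2.
(4 + 2) mod 17 = 6.

6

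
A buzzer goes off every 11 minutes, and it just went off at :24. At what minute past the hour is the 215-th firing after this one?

49

215·11 = 2365.
2365 mod 60 = 25 (since 39·60 = 2340).
(24 + 25) mod 60 = 49.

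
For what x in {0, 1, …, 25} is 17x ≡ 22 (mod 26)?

17⁻¹ ≡ 23 (mod 26) because 17·23 = 391 = 15·26 + 1.
Multiplying both sides by 23: x ≡ 23·22 = 506 ≡ 12 (mod 26).

12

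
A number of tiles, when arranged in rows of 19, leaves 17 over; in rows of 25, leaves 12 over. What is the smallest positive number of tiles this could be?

Since 25·16 ≡ 1 (mod 19), take x = 12 + 25·((17−12)·16 mod 19) = 12 + 25·4 = 112.
Check: 112 mod 19 = 17, 112 mod 25 = 12.

112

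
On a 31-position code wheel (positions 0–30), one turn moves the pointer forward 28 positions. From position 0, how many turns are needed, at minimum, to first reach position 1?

31 = 1·28 + 3
28 = 9·3 + 1
3 = 3·1 + 0
Back-substituting gives 28·10 ≡ 1 (mod 31).

10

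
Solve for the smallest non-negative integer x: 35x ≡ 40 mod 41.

7

The inverse of 35 mod 41 is 34 (since 35·34 = 1190 ≡ 1).
Multiplying both sides by 34: x ≡ 34·40 = 1360 ≡ 7 (mod 41).
Check: 35·7 = 245 = 5·41 + 40.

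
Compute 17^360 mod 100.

By repeated squaring mod 100: 17^1≡17, 17^2≡89, 17^4≡21, 17^8≡41, 17^16≡81, 17^32≡61, 17^64≡21, 17^128≡41, 17^256≡81.
Since 360 = 8 + 32 + 64 + 256 in binary, 17^360 ≡ 41·61·21·81 ≡ 1 (mod 100).

1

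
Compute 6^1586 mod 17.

2

Square-and-reduce mod 17: 6^1≡6, 6^2≡2, 6^4≡4, 6^8≡16, 6^16≡1, 6^32≡1, 6^64≡1, 6^128≡1, 6^256≡1, 6^512≡1, 6^1024≡1.
1586 = 2 + 16 + 32 + 512 + 1024, so 6^1586 ≡ 2·1·1·1·1 ≡ 2 (mod 17).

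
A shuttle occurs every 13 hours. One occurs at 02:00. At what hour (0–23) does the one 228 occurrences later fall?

14

228·13 = 2964.
2964 = 123·24 + 12, so 2964 mod 24 = 12.
(2 + 12) mod 24 = 14.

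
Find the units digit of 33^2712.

1

Powers of 3 mod 10 repeat with period 4: 3, 9, 7, 1.
2712 mod 4 = 0, so the last digit matches 3^4 = 1.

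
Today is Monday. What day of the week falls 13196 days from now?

Tuesday

13196 = 1885·7 + 1, so 13196 mod 7 = 1.
Monday + 1 day → Tuesday.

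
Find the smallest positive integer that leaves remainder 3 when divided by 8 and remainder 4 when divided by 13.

x ≡ 3 (mod 8) gives x ∈ {3, 11, 19, 27, 35, 43}.
The first of these with x mod 13 = 4 is 43.

43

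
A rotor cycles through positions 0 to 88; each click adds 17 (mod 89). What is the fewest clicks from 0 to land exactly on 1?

21

89 = 5·17 + 4
17 = 4·4 + 1
4 = 4·1 + 0
Back-substituting gives 17·21 ≡ 1 (mod 89).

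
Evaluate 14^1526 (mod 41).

9

Successive squares of 14 mod 41: 14^1≡14, 14^2≡32, 14^4≡40, 14^8≡1, 14^16≡1, 14^32≡1, 14^64≡1, 14^128≡1, 14^256≡1, 14^512≡1, 14^1024≡1.
Since 1526 = 2 + 4 + 16 + 32 + 64 + 128 + 256 + 1024 in binary, 14^1526 ≡ 32·40·1·1·1·1·1·1 ≡ 9 (mod 41).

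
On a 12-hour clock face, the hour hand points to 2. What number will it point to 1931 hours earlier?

1931 − 160·12 = 11, so 1931 ≡ 11 (mod 12).
2 − 11 → 3 on a 12-hour dial.

3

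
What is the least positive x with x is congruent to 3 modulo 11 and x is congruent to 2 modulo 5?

x ≡ 2 (mod 5) gives x ∈ {2, 7, 12, 17, 22, 27, 32, 37, …}.
The first of these with x mod 11 = 3 is 47.

47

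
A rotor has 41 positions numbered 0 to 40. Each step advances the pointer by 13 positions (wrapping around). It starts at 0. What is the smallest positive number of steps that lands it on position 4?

35

The inverse of 13 mod 41 is 19 (since 13·19 = 247 ≡ 1).
Multiplying both sides by 19: x ≡ 19·4 = 76 ≡ 35 (mod 41).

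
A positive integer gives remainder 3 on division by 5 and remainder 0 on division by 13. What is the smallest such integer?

x ≡ 3 (mod 5) gives x ∈ {3, 8, 13}.
The first of these with x mod 13 = 0 is 13.

13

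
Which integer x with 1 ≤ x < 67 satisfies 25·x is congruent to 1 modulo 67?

59

25·59 = 1475 = 22·67 + 1, so 25⁻¹ ≡ 59 (mod 67).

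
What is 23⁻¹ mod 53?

30

23·30 = 690 = 13·53 + 1, so 23⁻¹ ≡ 30 (mod 53).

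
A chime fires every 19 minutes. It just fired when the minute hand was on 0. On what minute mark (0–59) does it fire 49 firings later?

49·19 = 931.
931 − 15·60 = 31, so 931 ≡ 31 (mod 60).
(0 + 31) mod 60 = 31.

31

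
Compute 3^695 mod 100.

Successive squares of 3 mod 100: 3^1≡3, 3^2≡9, 3^4≡81, 3^8≡61, 3^16≡21, 3^32≡41, 3^64≡81, 3^128≡61, 3^256≡21, 3^512≡41.
Since 695 = 1 + 2 + 4 + 16 + 32 + 128 + 512 in binary, 3^695 ≡ 3·9·81·21·41·61·41 ≡ 7 (mod 100).

7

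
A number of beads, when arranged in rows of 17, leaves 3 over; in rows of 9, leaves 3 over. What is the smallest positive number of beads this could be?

3

x ≡ 3 (mod 9) gives x ∈ {3}.
The first of these with x mod 17 = 3 is 3.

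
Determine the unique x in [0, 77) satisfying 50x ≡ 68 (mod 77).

50⁻¹ ≡ 57 (mod 77) because 50·57 = 2850 = 37·77 + 1.
So x ≡ 57·68 = 3876 ≡ 26 (mod 77).

26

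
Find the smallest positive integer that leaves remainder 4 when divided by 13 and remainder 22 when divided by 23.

Since 23·4 ≡ 1 (mod 13), take x = 22 + 23·((4−22)·4 mod 13) = 22 + 23·6 = 160.
Check: 160 mod 13 = 4, 160 mod 23 = 22.

160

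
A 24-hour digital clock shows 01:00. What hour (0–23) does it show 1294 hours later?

23

1294 mod 24 = 22 (since 53·24 = 1272).
(1 + 22) mod 24 = 23.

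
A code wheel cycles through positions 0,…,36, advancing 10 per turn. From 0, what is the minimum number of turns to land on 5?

The inverse of 10 mod 37 is 26 (since 10·26 = 260 ≡ 1).
Multiplying both sides by 26: x ≡ 26·5 = 130 ≡ 19 (mod 37).
Check: 10·19 = 190 = 5·37 + 5.

19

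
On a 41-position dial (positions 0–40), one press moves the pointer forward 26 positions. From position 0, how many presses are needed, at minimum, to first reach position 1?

30

26·30 = 780 = 19·41 + 1, so 26⁻¹ ≡ 30 (mod 41).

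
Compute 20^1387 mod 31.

Square-and-reduce mod 31: 20^1≡20, 20^2≡28, 20^4≡9, 20^8≡19, 20^16≡20, 20^32≡28, 20^64≡9, 20^128≡19, 20^256≡20, 20^512≡28, 20^1024≡9.
1387 = 1 + 2 + 8 + 32 + 64 + 256 + 1024, so 20^1387 ≡ 20·28·19·28·9·20·9 ≡ 18 (mod 31).

18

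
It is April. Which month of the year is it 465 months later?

January

465 = 38·12 + 9, so 465 mod 12 = 9.
April + 9 months → January.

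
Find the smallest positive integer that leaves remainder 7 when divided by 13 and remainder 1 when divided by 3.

x ≡ 1 (mod 3) gives x ∈ {1, 4, 7}.
The first of these with x mod 13 = 7 is 7.

7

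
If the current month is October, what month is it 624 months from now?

October

624 mod 12 = 0 (since 52·12 = 624).
October + 0 months → October.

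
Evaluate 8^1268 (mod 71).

58

By repeated squaring mod 71: 8^1≡8, 8^2≡64, 8^4≡49, 8^8≡58, 8^16≡27, 8^32≡19, 8^64≡6, 8^128≡36, 8^256≡18, 8^512≡40, 8^1024≡38.
Since 1268 = 4 + 16 + 32 + 64 + 128 + 1024 in binary, 8^1268 ≡ 49·27·19·6·36·38 ≡ 58 (mod 71).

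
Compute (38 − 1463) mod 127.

99

1463 − 11·127 = 66, so 1463 ≡ 66 (mod 127).
(38 − 66) mod 127 = 99.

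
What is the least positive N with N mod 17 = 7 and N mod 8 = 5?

x ≡ 5 (mod 8) gives x ∈ {5, 13, 21, 29, 37, 45, 53, 61, …}.
The first of these with x mod 17 = 7 is 109.

109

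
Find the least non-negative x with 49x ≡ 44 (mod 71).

49⁻¹ ≡ 29 (mod 71) because 49·29 = 1421 = 20·71 + 1.
Multiplying both sides by 29: x ≡ 29·44 = 1276 ≡ 69 (mod 71).

69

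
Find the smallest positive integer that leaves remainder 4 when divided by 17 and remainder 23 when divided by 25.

123

x ≡ 4 (mod 17) gives x ∈ {4, 21, 38, 55, 72, 89, 106, 123}.
The first of these with x mod 25 = 23 is 123.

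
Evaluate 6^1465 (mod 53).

Square-and-reduce mod 53: 6^1≡6, 6^2≡36, 6^4≡24, 6^8≡46, 6^16≡49, 6^32≡16, 6^64≡44, 6^128≡28, 6^256≡42, 6^512≡15, 6^1024≡13.
1465 = 1 + 8 + 16 + 32 + 128 + 256 + 1024, so 6^1465 ≡ 6·46·49·16·28·42·13 ≡ 11 (mod 53).

11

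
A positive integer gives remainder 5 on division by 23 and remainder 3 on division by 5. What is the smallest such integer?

28

Since 5·14 ≡ 1 (mod 23), take x = 3 + 5·((5−3)·14 mod 23) = 3 + 5·5 = 28.
Check: 28 mod 23 = 5, 28 mod 5 = 3.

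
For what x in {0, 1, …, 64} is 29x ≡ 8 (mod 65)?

7

29⁻¹ ≡ 9 (mod 65) because 29·9 = 261 = 4·65 + 1.
Multiplying both sides by 9: x ≡ 9·8 = 72 ≡ 7 (mod 65).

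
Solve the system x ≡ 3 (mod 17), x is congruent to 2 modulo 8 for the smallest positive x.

x ≡ 2 (mod 8) gives x ∈ {2, 10, 18, 26, 34, 42, 50, 58, …}.
The first of these with x mod 17 = 3 is 122.

122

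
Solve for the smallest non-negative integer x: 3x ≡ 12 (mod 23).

4

The inverse of 3 mod 23 is 8 (since 3·8 = 24 ≡ 1).
So x ≡ 8·12 = 96 ≡ 4 (mod 23).
Check: 3·4 = 12 = 0·23 + 12.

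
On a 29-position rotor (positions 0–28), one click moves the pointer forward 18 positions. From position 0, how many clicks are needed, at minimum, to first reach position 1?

21

29 = 1·18 + 11
18 = 1·11 + 7
11 = 1·7 + 4
7 = 1·4 + 3
4 = 1·3 + 1
3 = 3·1 + 0
Back-substituting gives 18·21 ≡ 1 (mod 29).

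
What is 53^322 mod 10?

9

Last digits of 3^n: 3, 9, 7, 1 (period 4).
322 mod 4 = 2, so the last digit matches 3^2 = 9.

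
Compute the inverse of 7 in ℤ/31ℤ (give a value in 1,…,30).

9

7·9 = 63 = 2·31 + 1, so 7⁻¹ ≡ 9 (mod 31).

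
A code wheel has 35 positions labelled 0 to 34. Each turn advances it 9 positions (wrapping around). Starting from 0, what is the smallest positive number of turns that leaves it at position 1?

4

9·4 = 36 = 1·35 + 1, so 9⁻¹ ≡ 4 (mod 35).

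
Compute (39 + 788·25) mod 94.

93

788·25 = 19700.
19700 − 209·94 = 54, so 19700 ≡ 54 (mod 94).
(39 + 54) mod 94 = 93.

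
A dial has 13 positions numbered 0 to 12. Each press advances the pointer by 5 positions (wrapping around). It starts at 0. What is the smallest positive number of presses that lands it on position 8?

12

The inverse of 5 mod 13 is 8 (since 5·8 = 40 ≡ 1).
Multiplying both sides by 8: x ≡ 8·8 = 64 ≡ 12 (mod 13).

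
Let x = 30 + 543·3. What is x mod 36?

543·3 = 1629.
1629 = 45·36 + 9, so 1629 mod 36 = 9.
(30 + 9) mod 36 = 3.

3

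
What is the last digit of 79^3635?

Powers of 9 mod 10 repeat with period 2: 9, 1.
3635 leaves remainder 1 on division by 2, so 79^3635 ends in 9.

9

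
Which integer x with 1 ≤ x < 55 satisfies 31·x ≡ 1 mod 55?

31·16 = 496 = 9·55 + 1, so 31⁻¹ ≡ 16 (mod 55).

16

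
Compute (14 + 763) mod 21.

763 − 36·21 = 7, so 763 ≡ 7 (mod 21).
(14 + 7) mod 21 = 0.

0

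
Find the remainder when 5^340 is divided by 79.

32

Square-and-reduce mod 79: 5^1≡5, 5^2≡25, 5^4≡72, 5^8≡49, 5^16≡31, 5^32≡13, 5^64≡11, 5^128≡42, 5^256≡26.
340 = 4 + 16 + 64 + 256, so 5^340 ≡ 72·31·11·26 ≡ 32 (mod 79).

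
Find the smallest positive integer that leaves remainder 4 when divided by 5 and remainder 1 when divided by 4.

Since 4·4 ≡ 1 (mod 5), take x = 1 + 4·((4−1)·4 mod 5) = 1 + 4·2 = 9.
Check: 9 mod 5 = 4, 9 mod 4 = 1.

9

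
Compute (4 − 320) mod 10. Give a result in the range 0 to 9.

4

320 = 32·10 + 0, so 320 mod 10 = 0.
(4 − 0) mod 10 = 4.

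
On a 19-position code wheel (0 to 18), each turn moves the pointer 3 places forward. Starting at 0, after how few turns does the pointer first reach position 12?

4

3⁻¹ ≡ 13 (mod 19) because 3·13 = 39 = 2·19 + 1.
Multiplying both sides by 13: x ≡ 13·12 = 156 ≡ 4 (mod 19).
Check: 3·4 = 12 = 0·19 + 12.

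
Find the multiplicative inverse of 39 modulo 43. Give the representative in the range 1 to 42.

39·32 = 1248 = 29·43 + 1, so 39⁻¹ ≡ 32 (mod 43).

32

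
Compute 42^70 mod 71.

Successive squares of 42 mod 71: 42^1≡42, 42^2≡60, 42^4≡50, 42^8≡15, 42^16≡12, 42^32≡2, 42^64≡4.
Since 70 = 2 + 4 + 64 in binary, 42^70 ≡ 60·50·4 ≡ 1 (mod 71).

1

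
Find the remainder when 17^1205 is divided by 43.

By repeated squaring mod 43: 17^1≡17, 17^2≡31, 17^4≡15, 17^8≡10, 17^16≡14, 17^32≡24, 17^64≡17, 17^128≡31, 17^256≡15, 17^512≡10, 17^1024≡14.
Since 1205 = 1 + 4 + 16 + 32 + 128 + 1024 in binary, 17^1205 ≡ 17·15·14·24·31·14 ≡ 10 (mod 43).

10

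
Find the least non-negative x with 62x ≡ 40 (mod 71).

62⁻¹ ≡ 63 (mod 71) because 62·63 = 3906 = 55·71 + 1.
So x ≡ 63·40 = 2520 ≡ 35 (mod 71).
Check: 62·35 = 2170 = 30·71 + 40.

35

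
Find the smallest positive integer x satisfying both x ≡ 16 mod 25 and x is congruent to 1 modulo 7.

x ≡ 1 (mod 7) gives x ∈ {1, 8, 15, 22, 29, 36, 43, 50, …}.
The first of these with x mod 25 = 16 is 141.

141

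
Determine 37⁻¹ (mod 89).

37·77 = 2849 = 32·89 + 1, so 37⁻¹ ≡ 77 (mod 89).

77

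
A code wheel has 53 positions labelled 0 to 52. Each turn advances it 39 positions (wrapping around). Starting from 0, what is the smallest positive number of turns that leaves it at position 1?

53 = 1·39 + 14
39 = 2·14 + 11
14 = 1·11 + 3
11 = 3·3 + 2
3 = 1·2 + 1
2 = 2·1 + 0
Back-substituting gives 39·34 ≡ 1 (mod 53).

34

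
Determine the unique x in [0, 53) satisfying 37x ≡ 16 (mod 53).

52

The inverse of 37 mod 53 is 43 (since 37·43 = 1591 ≡ 1).
So x ≡ 43·16 = 688 ≡ 52 (mod 53).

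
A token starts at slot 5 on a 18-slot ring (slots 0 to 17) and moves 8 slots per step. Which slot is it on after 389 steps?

3

389·8 = 3112.
3112 = 172·18 + 16, so 3112 mod 18 = 16.
(5 + 16) mod 18 = 3.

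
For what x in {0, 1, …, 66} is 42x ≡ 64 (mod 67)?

The inverse of 42 mod 67 is 8 (since 42·8 = 336 ≡ 1).
Multiplying both sides by 8: x ≡ 8·64 = 512 ≡ 43 (mod 67).

43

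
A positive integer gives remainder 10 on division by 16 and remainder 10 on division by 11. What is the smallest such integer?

Since 11·3 ≡ 1 (mod 16), take x = 10 + 11·((10−10)·3 mod 16) = 10 + 11·0 = 10.
Check: 10 mod 16 = 10, 10 mod 11 = 10.

10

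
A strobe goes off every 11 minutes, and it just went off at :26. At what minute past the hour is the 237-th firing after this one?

53

237·11 = 2607.
2607 − 43·60 = 27, so 2607 ≡ 27 (mod 60).
(26 + 27) mod 60 = 53.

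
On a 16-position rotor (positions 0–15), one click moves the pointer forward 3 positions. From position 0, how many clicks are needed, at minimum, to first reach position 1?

11

3·11 = 33 = 2·16 + 1, so 3⁻¹ ≡ 11 (mod 16).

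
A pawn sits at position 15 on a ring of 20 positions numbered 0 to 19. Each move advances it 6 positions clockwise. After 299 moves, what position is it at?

299·6 = 1794.
1794 = 89·20 + 14, so 1794 mod 20 = 14.
(15 + 14) mod 20 = 9.

9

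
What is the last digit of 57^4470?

Last digits of 7^n: 7, 9, 3, 1 (period 4).
4470 leaves remainder 2 on division by 4, so 57^4470 ends in 9.

9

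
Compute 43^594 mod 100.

By repeated squaring mod 100: 43^1≡43, 43^2≡49, 43^4≡1, 43^8≡1, 43^16≡1, 43^32≡1, 43^64≡1, 43^128≡1, 43^256≡1, 43^512≡1.
Since 594 = 2 + 16 + 64 + 512 in binary, 43^594 ≡ 49·1·1·1 ≡ 49 (mod 100).

49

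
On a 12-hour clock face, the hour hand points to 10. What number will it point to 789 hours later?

Dividing 789 by 12 gives quotient 65 and remainder 9.
10 + 9 → 7 on a 12-hour dial.

7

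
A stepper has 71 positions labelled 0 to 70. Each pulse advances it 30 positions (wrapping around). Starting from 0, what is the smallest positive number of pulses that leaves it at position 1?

30·45 = 1350 = 19·71 + 1, so 30⁻¹ ≡ 45 (mod 71).

45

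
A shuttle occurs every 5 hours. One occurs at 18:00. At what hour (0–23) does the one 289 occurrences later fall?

289·5 = 1445.
1445 mod 24 = 5 (since 60·24 = 1440).
(18 + 5) mod 24 = 23.

23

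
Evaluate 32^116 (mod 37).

Square-and-reduce mod 37: 32^1≡32, 32^2≡25, 32^4≡33, 32^8≡16, 32^16≡34, 32^32≡9, 32^64≡7.
Since 116 = 4 + 16 + 32 + 64 in binary, 32^116 ≡ 33·34·9·7 ≡ 16 (mod 37).

16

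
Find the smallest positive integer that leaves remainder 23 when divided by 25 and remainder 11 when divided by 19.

Since 19·4 ≡ 1 (mod 25), take x = 11 + 19·((23−11)·4 mod 25) = 11 + 19·23 = 448.
Check: 448 mod 25 = 23, 448 mod 19 = 11.

448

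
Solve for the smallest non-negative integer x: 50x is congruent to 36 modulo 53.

41

50⁻¹ ≡ 35 (mod 53) because 50·35 = 1750 = 33·53 + 1.
So x ≡ 35·36 = 1260 ≡ 41 (mod 53).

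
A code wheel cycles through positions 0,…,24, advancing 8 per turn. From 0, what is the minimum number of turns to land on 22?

9

8⁻¹ ≡ 22 (mod 25) because 8·22 = 176 = 7·25 + 1.
Multiplying both sides by 22: x ≡ 22·22 = 484 ≡ 9 (mod 25).
Check: 8·9 = 72 = 2·25 + 22.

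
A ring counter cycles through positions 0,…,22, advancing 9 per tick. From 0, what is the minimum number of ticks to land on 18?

2

9⁻¹ ≡ 18 (mod 23) because 9·18 = 162 = 7·23 + 1.
Multiplying both sides by 18: x ≡ 18·18 = 324 ≡ 2 (mod 23).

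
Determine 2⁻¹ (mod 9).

9 = 4·2 + 1
2 = 2·1 + 0
Back-substituting gives 2·5 ≡ 1 (mod 9).

5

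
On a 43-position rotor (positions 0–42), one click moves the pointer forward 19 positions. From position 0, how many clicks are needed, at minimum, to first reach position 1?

43 = 2·19 + 5
19 = 3·5 + 4
5 = 1·4 + 1
4 = 4·1 + 0
Back-substituting gives 19·34 ≡ 1 (mod 43).

34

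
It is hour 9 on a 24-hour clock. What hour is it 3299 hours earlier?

3299 = 137·24 + 11, so 3299 mod 24 = 11.
(9 − 11) mod 24 = 22.

22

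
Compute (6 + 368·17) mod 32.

368·17 = 6256.
Dividing 6256 by 32 gives quotient 195 and remainder 16.
(6 + 16) mod 32 = 22.

22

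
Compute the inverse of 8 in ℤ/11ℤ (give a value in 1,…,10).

7

11 = 1·8 + 3
8 = 2·3 + 2
3 = 1·2 + 1
2 = 2·1 + 0
Back-substituting gives 8·7 ≡ 1 (mod 11).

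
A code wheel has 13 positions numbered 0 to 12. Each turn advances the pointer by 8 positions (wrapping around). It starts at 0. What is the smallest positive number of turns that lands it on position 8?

The inverse of 8 mod 13 is 5 (since 8·5 = 40 ≡ 1).
So x ≡ 5·8 = 40 ≡ 1 (mod 13).
Check: 8·1 = 8 = 0·13 + 8.

1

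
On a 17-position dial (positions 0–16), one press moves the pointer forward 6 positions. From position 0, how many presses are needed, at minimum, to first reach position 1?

3

6·3 = 18 = 1·17 + 1, so 6⁻¹ ≡ 3 (mod 17).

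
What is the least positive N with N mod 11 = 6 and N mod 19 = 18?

x ≡ 6 (mod 11) gives x ∈ {6, 17, 28, 39, 50, 61, 72, 83, …}.
The first of these with x mod 19 = 18 is 94.

94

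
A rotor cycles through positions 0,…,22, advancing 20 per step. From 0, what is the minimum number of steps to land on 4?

14

20⁻¹ ≡ 15 (mod 23) because 20·15 = 300 = 13·23 + 1.
So x ≡ 15·4 = 60 ≡ 14 (mod 23).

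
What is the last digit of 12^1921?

2

Powers of 2 mod 10 repeat with period 4: 2, 4, 8, 6.
1921 leaves remainder 1 on division by 4, so 12^1921 ends in 2.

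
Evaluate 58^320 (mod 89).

16

By repeated squaring mod 89: 58^1≡58, 58^2≡71, 58^4≡57, 58^8≡45, 58^16≡67, 58^32≡39, 58^64≡8, 58^128≡64, 58^256≡2.
Since 320 = 64 + 256 in binary, 58^320 ≡ 8·2 ≡ 16 (mod 89).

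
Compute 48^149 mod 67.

32

By repeated squaring mod 67: 48^1≡48, 48^2≡26, 48^4≡6, 48^8≡36, 48^16≡23, 48^32≡60, 48^64≡49, 48^128≡56.
Since 149 = 1 + 4 + 16 + 128 in binary, 48^149 ≡ 48·6·23·56 ≡ 32 (mod 67).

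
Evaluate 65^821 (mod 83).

Successive squares of 65 mod 83: 65^1≡65, 65^2≡75, 65^4≡64, 65^8≡29, 65^16≡11, 65^32≡38, 65^64≡33, 65^128≡10, 65^256≡17, 65^512≡40.
821 = 1 + 4 + 16 + 32 + 256 + 512, so 65^821 ≡ 65·64·11·38·17·40 ≡ 65 (mod 83).

65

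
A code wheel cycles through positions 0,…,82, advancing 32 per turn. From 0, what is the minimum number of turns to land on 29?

The inverse of 32 mod 83 is 13 (since 32·13 = 416 ≡ 1).
Multiplying both sides by 13: x ≡ 13·29 = 377 ≡ 45 (mod 83).
Check: 32·45 = 1440 = 17·83 + 29.

45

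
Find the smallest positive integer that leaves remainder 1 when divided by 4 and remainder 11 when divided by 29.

Since 29·1 ≡ 1 (mod 4), take x = 11 + 29·((1−11)·1 mod 4) = 11 + 29·2 = 69.
Check: 69 mod 4 = 1, 69 mod 29 = 11.

69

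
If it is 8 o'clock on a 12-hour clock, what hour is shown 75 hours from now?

Dividing 75 by 12 gives quotient 6 and remainder 3.
8 + 3 → 11 on a 12-hour dial.

11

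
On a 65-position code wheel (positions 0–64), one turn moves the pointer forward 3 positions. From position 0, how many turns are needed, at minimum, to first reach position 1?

22

65 = 21·3 + 2
3 = 1·2 + 1
2 = 2·1 + 0
Back-substituting gives 3·22 ≡ 1 (mod 65).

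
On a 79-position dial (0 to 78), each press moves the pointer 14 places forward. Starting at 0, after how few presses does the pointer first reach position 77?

45

The inverse of 14 mod 79 is 17 (since 14·17 = 238 ≡ 1).
Multiplying both sides by 17: x ≡ 17·77 = 1309 ≡ 45 (mod 79).
Check: 14·45 = 630 = 7·79 + 77.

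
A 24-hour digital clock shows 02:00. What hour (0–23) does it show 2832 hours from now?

2

2832 = 118·24 + 0, so 2832 mod 24 = 0.
(2 + 0) mod 24 = 2.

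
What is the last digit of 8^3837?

8

The units digit of 8^n cycles with period 4: 8, 4, 2, 6, …
3837 mod 4 = 1, so the last digit matches 8^1 = 8.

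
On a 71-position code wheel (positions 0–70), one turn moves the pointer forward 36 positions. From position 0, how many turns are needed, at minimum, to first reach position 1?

2

36·2 = 72 = 1·71 + 1, so 36⁻¹ ≡ 2 (mod 71).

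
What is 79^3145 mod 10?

9

The units digit of 79^n cycles with period 2: 9, 1, …
3145 leaves remainder 1 on division by 2, so 79^3145 ends in 9.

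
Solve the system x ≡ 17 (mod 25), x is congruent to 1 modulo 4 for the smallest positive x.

17

x ≡ 1 (mod 4) gives x ∈ {1, 5, 9, 13, 17}.
The first of these with x mod 25 = 17 is 17.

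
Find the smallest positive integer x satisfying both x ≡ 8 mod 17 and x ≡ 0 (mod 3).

Since 3·6 ≡ 1 (mod 17), take x = 0 + 3·((8−0)·6 mod 17) = 0 + 3·14 = 42.
Check: 42 mod 17 = 8, 42 mod 3 = 0.

42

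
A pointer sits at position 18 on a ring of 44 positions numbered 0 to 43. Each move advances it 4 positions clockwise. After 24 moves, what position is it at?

26

24·4 = 96.
96 = 2·44 + 8, so 96 mod 44 = 8.
(18 + 8) mod 44 = 26.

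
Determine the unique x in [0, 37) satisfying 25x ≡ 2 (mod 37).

25⁻¹ ≡ 3 (mod 37) because 25·3 = 75 = 2·37 + 1.
So x ≡ 3·2 = 6 ≡ 6 (mod 37).

6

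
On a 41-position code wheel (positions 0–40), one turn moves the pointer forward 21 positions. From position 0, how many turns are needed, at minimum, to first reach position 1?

2

41 = 1·21 + 20
21 = 1·20 + 1
20 = 20·1 + 0
Back-substituting gives 21·2 ≡ 1 (mod 41).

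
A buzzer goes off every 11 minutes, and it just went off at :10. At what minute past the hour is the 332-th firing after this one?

332·11 = 3652.
Dividing 3652 by 60 gives quotient 60 and remainder 52.
(10 + 52) mod 60 = 2.

2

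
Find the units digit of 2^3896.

Last digits of 2^n: 2, 4, 8, 6 (period 4).
3896 leaves remainder 0 on division by 4, so 2^3896 ends in 6.

6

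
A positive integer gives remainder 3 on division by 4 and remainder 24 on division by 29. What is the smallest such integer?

111

Since 29·1 ≡ 1 (mod 4), take x = 24 + 29·((3−24)·1 mod 4) = 24 + 29·3 = 111.
Check: 111 mod 4 = 3, 111 mod 29 = 24.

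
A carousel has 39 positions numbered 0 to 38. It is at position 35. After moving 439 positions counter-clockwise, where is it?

25

439 = 11·39 + 10, so 439 mod 39 = 10.
(35 − 10) mod 39 = 25.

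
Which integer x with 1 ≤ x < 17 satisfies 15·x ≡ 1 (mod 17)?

8

17 = 1·15 + 2
15 = 7·2 + 1
2 = 2·1 + 0
Back-substituting gives 15·8 ≡ 1 (mod 17).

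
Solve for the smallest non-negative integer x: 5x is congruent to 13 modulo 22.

5⁻¹ ≡ 9 (mod 22) because 5·9 = 45 = 2·22 + 1.
Multiplying both sides by 9: x ≡ 9·13 = 117 ≡ 7 (mod 22).
Check: 5·7 = 35 = 1·22 + 13.

7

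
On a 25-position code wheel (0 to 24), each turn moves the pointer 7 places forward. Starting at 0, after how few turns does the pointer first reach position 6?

The inverse of 7 mod 25 is 18 (since 7·18 = 126 ≡ 1).
So x ≡ 18·6 = 108 ≡ 8 (mod 25).
Check: 7·8 = 56 = 2·25 + 6.

8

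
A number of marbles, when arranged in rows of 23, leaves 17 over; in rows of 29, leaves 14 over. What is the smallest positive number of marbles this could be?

x ≡ 17 (mod 23) gives x ∈ {17, 40, 63, 86, 109, 132, 155, 178, …}.
The first of these with x mod 29 = 14 is 362.

362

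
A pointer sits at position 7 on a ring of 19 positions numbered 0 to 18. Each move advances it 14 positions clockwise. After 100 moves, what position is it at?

1

100·14 = 1400.
1400 = 73·19 + 13, so 1400 mod 19 = 13.
(7 + 13) mod 19 = 1.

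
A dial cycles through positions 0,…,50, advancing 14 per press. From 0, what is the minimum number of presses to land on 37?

50

The inverse of 14 mod 51 is 11 (since 14·11 = 154 ≡ 1).
Multiplying both sides by 11: x ≡ 11·37 = 407 ≡ 50 (mod 51).
Check: 14·50 = 700 = 13·51 + 37.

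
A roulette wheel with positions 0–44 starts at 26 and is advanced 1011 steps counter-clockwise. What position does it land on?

1011 = 22·45 + 21, so 1011 mod 45 = 21.
(26 − 21) mod 45 = 5.

5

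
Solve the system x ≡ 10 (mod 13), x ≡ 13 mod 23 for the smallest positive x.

x ≡ 10 (mod 13) gives x ∈ {10, 23, 36}.
The first of these with x mod 23 = 13 is 36.

36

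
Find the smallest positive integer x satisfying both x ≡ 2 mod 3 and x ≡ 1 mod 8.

17

x ≡ 2 (mod 3) gives x ∈ {2, 5, 8, 11, 14, 17}.
The first of these with x mod 8 = 1 is 17.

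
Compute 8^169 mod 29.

Successive squares of 8 mod 29: 8^1≡8, 8^2≡6, 8^4≡7, 8^8≡20, 8^16≡23, 8^32≡7, 8^64≡20, 8^128≡23.
Since 169 = 1 + 8 + 32 + 128 in binary, 8^169 ≡ 8·20·7·23 ≡ 8 (mod 29).

8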